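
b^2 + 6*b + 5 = (b + 1)*(b + 5)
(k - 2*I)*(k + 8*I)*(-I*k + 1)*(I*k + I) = k^4 + k^3 + 7*I*k^3 + 10*k^2 + 7*I*k^2 + 10*k + 16*I*k + 16*I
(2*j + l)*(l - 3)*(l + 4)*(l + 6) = 2*j*l^3 + 14*j*l^2 - 12*j*l - 144*j + l^4 + 7*l^3 - 6*l^2 - 72*l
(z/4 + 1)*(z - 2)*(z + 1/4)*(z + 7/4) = z^4/4 + z^3 - 57*z^2/64 - 121*z/32 - 7/8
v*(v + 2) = v^2 + 2*v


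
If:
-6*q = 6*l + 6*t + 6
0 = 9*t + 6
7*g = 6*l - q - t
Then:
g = -q - 4/21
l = -q - 1/3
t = -2/3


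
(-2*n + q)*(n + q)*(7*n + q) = -14*n^3 - 9*n^2*q + 6*n*q^2 + q^3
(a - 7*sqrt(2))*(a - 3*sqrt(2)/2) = a^2 - 17*sqrt(2)*a/2 + 21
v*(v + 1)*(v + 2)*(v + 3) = v^4 + 6*v^3 + 11*v^2 + 6*v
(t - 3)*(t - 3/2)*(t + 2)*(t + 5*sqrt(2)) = t^4 - 5*t^3/2 + 5*sqrt(2)*t^3 - 25*sqrt(2)*t^2/2 - 9*t^2/2 - 45*sqrt(2)*t/2 + 9*t + 45*sqrt(2)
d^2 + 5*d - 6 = (d - 1)*(d + 6)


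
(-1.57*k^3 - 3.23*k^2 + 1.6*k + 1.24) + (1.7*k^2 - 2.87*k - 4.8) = -1.57*k^3 - 1.53*k^2 - 1.27*k - 3.56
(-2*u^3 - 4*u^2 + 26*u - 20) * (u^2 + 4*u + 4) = -2*u^5 - 12*u^4 + 2*u^3 + 68*u^2 + 24*u - 80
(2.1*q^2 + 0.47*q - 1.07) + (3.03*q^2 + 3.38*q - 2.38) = 5.13*q^2 + 3.85*q - 3.45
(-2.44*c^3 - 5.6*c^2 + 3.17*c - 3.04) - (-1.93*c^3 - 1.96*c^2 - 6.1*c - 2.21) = -0.51*c^3 - 3.64*c^2 + 9.27*c - 0.83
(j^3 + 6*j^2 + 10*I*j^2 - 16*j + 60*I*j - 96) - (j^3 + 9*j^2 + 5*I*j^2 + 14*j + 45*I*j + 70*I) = -3*j^2 + 5*I*j^2 - 30*j + 15*I*j - 96 - 70*I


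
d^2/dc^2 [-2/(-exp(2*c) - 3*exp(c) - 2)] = 2*(2*(2*exp(c) + 3)^2*exp(c) - (4*exp(c) + 3)*(exp(2*c) + 3*exp(c) + 2))*exp(c)/(exp(2*c) + 3*exp(c) + 2)^3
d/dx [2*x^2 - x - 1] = 4*x - 1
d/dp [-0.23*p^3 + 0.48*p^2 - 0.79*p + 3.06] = -0.69*p^2 + 0.96*p - 0.79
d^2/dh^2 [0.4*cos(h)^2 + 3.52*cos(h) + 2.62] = -3.52*cos(h) - 0.8*cos(2*h)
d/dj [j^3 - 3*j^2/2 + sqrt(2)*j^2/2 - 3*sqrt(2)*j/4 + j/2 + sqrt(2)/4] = 3*j^2 - 3*j + sqrt(2)*j - 3*sqrt(2)/4 + 1/2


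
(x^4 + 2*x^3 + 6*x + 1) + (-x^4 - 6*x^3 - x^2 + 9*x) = -4*x^3 - x^2 + 15*x + 1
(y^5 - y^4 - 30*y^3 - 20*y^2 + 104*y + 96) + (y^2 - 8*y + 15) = y^5 - y^4 - 30*y^3 - 19*y^2 + 96*y + 111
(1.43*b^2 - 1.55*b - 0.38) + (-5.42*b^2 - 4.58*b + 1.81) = -3.99*b^2 - 6.13*b + 1.43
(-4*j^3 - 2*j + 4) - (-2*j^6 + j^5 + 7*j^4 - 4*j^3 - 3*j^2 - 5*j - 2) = 2*j^6 - j^5 - 7*j^4 + 3*j^2 + 3*j + 6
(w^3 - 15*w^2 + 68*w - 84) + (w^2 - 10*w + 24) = w^3 - 14*w^2 + 58*w - 60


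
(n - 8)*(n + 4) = n^2 - 4*n - 32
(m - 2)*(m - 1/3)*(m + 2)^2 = m^4 + 5*m^3/3 - 14*m^2/3 - 20*m/3 + 8/3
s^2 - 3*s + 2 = (s - 2)*(s - 1)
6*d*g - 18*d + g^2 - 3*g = (6*d + g)*(g - 3)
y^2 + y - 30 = (y - 5)*(y + 6)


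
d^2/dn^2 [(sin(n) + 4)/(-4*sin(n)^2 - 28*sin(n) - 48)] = (sin(n)^2 - 3*sin(n) - 2)/(4*(sin(n) + 3)^3)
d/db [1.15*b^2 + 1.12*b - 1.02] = 2.3*b + 1.12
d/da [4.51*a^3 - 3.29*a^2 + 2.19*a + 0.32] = 13.53*a^2 - 6.58*a + 2.19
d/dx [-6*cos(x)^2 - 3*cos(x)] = 3*(4*cos(x) + 1)*sin(x)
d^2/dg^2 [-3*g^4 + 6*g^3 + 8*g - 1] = 36*g*(1 - g)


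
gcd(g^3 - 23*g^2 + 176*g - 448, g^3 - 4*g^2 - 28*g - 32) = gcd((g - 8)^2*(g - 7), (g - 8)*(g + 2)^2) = g - 8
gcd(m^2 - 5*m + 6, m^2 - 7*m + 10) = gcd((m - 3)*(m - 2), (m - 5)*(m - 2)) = m - 2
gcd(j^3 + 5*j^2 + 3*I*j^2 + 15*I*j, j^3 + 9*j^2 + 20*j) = j^2 + 5*j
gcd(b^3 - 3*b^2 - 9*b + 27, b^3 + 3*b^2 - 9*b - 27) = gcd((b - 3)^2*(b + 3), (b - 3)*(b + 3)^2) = b^2 - 9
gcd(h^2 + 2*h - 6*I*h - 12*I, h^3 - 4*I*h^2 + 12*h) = h - 6*I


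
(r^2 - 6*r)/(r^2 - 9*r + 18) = r/(r - 3)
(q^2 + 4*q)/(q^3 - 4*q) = (q + 4)/(q^2 - 4)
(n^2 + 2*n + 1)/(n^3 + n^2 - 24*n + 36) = (n^2 + 2*n + 1)/(n^3 + n^2 - 24*n + 36)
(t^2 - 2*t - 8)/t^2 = 1 - 2/t - 8/t^2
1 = 1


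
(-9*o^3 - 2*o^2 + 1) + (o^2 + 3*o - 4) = -9*o^3 - o^2 + 3*o - 3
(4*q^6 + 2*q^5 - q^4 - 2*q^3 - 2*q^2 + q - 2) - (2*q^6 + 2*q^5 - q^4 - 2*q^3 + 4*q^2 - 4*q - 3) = 2*q^6 - 6*q^2 + 5*q + 1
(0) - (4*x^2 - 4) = 4 - 4*x^2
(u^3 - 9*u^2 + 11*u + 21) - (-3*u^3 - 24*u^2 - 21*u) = 4*u^3 + 15*u^2 + 32*u + 21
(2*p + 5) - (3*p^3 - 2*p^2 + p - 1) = -3*p^3 + 2*p^2 + p + 6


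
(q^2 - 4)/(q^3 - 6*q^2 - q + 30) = (q - 2)/(q^2 - 8*q + 15)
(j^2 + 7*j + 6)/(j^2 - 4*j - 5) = (j + 6)/(j - 5)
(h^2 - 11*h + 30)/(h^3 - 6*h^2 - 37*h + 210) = (h - 6)/(h^2 - h - 42)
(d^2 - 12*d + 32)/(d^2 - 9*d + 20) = (d - 8)/(d - 5)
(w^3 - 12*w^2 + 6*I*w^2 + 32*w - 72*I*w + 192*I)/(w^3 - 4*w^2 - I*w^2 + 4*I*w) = (w^2 + 2*w*(-4 + 3*I) - 48*I)/(w*(w - I))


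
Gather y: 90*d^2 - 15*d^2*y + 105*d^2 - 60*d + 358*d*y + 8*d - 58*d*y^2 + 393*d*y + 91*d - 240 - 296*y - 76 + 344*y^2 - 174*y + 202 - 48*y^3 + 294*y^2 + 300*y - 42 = 195*d^2 + 39*d - 48*y^3 + y^2*(638 - 58*d) + y*(-15*d^2 + 751*d - 170) - 156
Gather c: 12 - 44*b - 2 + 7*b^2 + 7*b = 7*b^2 - 37*b + 10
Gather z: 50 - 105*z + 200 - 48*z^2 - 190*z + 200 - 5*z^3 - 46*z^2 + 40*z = -5*z^3 - 94*z^2 - 255*z + 450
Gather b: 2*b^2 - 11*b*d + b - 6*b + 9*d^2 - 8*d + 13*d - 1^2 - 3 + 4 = 2*b^2 + b*(-11*d - 5) + 9*d^2 + 5*d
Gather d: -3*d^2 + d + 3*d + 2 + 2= -3*d^2 + 4*d + 4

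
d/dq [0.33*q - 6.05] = 0.330000000000000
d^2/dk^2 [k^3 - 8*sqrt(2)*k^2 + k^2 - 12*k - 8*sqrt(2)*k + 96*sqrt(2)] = 6*k - 16*sqrt(2) + 2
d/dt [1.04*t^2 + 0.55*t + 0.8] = 2.08*t + 0.55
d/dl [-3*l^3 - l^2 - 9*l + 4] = -9*l^2 - 2*l - 9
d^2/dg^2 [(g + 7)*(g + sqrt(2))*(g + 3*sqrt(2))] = 6*g + 8*sqrt(2) + 14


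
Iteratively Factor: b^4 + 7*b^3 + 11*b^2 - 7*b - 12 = (b - 1)*(b^3 + 8*b^2 + 19*b + 12) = (b - 1)*(b + 4)*(b^2 + 4*b + 3) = (b - 1)*(b + 1)*(b + 4)*(b + 3)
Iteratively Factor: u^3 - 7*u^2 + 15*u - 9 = (u - 3)*(u^2 - 4*u + 3) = (u - 3)^2*(u - 1)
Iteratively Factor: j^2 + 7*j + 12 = (j + 3)*(j + 4)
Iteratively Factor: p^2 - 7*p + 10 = (p - 2)*(p - 5)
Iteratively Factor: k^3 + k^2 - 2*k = (k + 2)*(k^2 - k) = (k - 1)*(k + 2)*(k)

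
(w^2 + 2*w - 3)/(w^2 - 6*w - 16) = (-w^2 - 2*w + 3)/(-w^2 + 6*w + 16)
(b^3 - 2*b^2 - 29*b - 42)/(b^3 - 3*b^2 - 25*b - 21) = (b + 2)/(b + 1)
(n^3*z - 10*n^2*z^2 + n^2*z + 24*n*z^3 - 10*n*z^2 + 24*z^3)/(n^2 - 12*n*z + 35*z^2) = z*(n^3 - 10*n^2*z + n^2 + 24*n*z^2 - 10*n*z + 24*z^2)/(n^2 - 12*n*z + 35*z^2)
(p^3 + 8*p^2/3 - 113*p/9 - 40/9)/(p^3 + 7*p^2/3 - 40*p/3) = (p + 1/3)/p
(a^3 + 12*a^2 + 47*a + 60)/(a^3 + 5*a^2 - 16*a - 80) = (a + 3)/(a - 4)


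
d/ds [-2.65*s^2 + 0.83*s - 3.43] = 0.83 - 5.3*s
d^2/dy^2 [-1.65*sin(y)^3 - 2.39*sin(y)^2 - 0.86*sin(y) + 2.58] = 2.0975*sin(y) - 3.7125*sin(3*y) - 4.78*cos(2*y)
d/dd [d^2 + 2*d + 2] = 2*d + 2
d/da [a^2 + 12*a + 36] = 2*a + 12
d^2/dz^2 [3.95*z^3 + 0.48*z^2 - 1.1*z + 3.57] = 23.7*z + 0.96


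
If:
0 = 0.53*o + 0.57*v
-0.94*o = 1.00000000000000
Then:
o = -1.06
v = 0.99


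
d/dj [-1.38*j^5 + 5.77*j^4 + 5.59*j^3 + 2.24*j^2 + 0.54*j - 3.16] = -6.9*j^4 + 23.08*j^3 + 16.77*j^2 + 4.48*j + 0.54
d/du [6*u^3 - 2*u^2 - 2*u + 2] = 18*u^2 - 4*u - 2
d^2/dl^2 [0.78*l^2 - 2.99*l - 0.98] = 1.56000000000000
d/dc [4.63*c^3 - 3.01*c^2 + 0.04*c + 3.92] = 13.89*c^2 - 6.02*c + 0.04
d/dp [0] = 0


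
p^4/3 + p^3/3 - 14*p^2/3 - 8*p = p*(p/3 + 1)*(p - 4)*(p + 2)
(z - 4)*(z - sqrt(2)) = z^2 - 4*z - sqrt(2)*z + 4*sqrt(2)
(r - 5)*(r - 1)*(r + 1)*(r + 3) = r^4 - 2*r^3 - 16*r^2 + 2*r + 15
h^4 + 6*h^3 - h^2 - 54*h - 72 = (h - 3)*(h + 2)*(h + 3)*(h + 4)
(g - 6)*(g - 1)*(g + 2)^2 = g^4 - 3*g^3 - 18*g^2 - 4*g + 24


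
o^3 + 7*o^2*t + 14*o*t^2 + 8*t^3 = (o + t)*(o + 2*t)*(o + 4*t)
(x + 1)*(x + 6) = x^2 + 7*x + 6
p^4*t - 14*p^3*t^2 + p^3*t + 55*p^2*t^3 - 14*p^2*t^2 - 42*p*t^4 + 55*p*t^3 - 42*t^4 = (p - 7*t)*(p - 6*t)*(p - t)*(p*t + t)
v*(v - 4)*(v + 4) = v^3 - 16*v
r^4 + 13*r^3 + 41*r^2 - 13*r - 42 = (r - 1)*(r + 1)*(r + 6)*(r + 7)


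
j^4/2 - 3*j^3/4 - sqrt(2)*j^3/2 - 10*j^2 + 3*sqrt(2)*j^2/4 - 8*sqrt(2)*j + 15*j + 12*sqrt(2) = (j/2 + sqrt(2)/2)*(j - 3/2)*(j - 4*sqrt(2))*(j + 2*sqrt(2))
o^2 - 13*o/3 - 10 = (o - 6)*(o + 5/3)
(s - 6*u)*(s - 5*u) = s^2 - 11*s*u + 30*u^2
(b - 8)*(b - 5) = b^2 - 13*b + 40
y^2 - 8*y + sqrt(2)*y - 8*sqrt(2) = (y - 8)*(y + sqrt(2))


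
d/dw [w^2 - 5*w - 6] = 2*w - 5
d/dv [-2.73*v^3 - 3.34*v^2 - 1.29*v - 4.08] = -8.19*v^2 - 6.68*v - 1.29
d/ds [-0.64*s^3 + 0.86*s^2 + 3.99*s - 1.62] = -1.92*s^2 + 1.72*s + 3.99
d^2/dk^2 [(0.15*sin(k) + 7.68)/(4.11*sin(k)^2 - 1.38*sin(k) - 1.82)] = (-2.533815*sin(k)^5 - 519.776082*sin(k)^4 + 129.013722*sin(k)^3 + 534.347172*sin(k)^2 - 235.832136*sin(k) + 143.393976)/(69.426531*sin(k)^6 - 69.933294*sin(k)^5 - 68.749614*sin(k)^4 + 59.307984*sin(k)^3 + 30.443868*sin(k)^2 - 13.713336*sin(k) - 6.028568)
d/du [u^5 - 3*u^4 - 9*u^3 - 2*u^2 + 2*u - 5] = 5*u^4 - 12*u^3 - 27*u^2 - 4*u + 2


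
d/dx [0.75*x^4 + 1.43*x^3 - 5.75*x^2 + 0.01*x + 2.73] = 3.0*x^3 + 4.29*x^2 - 11.5*x + 0.01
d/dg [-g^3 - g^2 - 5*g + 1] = -3*g^2 - 2*g - 5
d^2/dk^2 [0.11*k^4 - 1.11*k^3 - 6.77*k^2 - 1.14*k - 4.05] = 1.32*k^2 - 6.66*k - 13.54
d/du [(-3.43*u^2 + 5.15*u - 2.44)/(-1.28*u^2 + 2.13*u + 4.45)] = (-0.713899999999999*u^2 - 36.7734*u + 28.1147)/(1.6384*u^4 - 5.4528*u^3 - 6.8551*u^2 + 18.957*u + 19.8025)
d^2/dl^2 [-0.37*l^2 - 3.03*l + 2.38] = -0.740000000000000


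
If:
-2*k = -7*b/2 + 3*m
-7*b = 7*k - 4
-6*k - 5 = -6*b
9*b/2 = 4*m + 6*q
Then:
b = 59/84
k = -11/84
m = 457/504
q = -235/3024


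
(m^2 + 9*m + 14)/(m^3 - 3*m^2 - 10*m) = (m + 7)/(m*(m - 5))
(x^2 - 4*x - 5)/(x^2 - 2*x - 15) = (x + 1)/(x + 3)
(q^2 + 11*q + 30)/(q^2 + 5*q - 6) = (q + 5)/(q - 1)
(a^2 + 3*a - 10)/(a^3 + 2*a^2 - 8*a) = (a + 5)/(a*(a + 4))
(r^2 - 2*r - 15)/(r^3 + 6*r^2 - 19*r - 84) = (r - 5)/(r^2 + 3*r - 28)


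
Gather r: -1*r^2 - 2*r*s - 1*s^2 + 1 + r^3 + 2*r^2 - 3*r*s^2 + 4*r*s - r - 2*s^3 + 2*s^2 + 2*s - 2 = r^3 + r^2 + r*(-3*s^2 + 2*s - 1) - 2*s^3 + s^2 + 2*s - 1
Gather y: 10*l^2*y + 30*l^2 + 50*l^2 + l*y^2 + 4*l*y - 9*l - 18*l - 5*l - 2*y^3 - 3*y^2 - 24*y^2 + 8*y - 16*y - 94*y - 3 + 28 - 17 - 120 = 80*l^2 - 32*l - 2*y^3 + y^2*(l - 27) + y*(10*l^2 + 4*l - 102) - 112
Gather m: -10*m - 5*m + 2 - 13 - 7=-15*m - 18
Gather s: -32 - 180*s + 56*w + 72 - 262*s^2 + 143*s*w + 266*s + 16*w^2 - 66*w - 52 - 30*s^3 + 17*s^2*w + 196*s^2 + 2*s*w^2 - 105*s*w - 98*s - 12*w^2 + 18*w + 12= -30*s^3 + s^2*(17*w - 66) + s*(2*w^2 + 38*w - 12) + 4*w^2 + 8*w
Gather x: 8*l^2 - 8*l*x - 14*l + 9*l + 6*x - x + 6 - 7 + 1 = 8*l^2 - 5*l + x*(5 - 8*l)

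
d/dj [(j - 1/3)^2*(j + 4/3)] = (3*j - 1)*(9*j + 7)/9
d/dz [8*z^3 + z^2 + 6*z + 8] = 24*z^2 + 2*z + 6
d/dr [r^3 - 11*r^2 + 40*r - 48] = 3*r^2 - 22*r + 40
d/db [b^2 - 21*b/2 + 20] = 2*b - 21/2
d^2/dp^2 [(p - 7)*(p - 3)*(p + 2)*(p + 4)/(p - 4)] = 6*(p^4 - 12*p^3 + 48*p^2 - 64*p - 48)/(p^3 - 12*p^2 + 48*p - 64)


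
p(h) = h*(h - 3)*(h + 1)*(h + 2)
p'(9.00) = 2784.00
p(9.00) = 5940.00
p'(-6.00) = -786.00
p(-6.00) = 1080.00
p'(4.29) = 249.75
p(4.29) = 184.14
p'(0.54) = -12.93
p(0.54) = -5.20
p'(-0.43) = -0.30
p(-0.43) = 1.32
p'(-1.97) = -9.00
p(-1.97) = -0.28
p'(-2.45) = -30.52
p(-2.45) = 8.71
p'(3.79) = 158.70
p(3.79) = 83.04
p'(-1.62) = -0.33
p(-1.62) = -1.76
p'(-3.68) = -153.82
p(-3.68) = 110.68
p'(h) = h*(h - 3)*(h + 1) + h*(h - 3)*(h + 2) + h*(h + 1)*(h + 2) + (h - 3)*(h + 1)*(h + 2) = 4*h^3 - 14*h - 6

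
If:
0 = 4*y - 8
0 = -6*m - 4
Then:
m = -2/3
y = 2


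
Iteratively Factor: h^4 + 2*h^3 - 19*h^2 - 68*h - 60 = (h + 2)*(h^3 - 19*h - 30) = (h + 2)*(h + 3)*(h^2 - 3*h - 10) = (h + 2)^2*(h + 3)*(h - 5)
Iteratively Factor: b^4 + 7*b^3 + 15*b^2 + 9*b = (b)*(b^3 + 7*b^2 + 15*b + 9) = b*(b + 3)*(b^2 + 4*b + 3) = b*(b + 3)^2*(b + 1)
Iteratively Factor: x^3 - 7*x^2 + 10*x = (x)*(x^2 - 7*x + 10) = x*(x - 5)*(x - 2)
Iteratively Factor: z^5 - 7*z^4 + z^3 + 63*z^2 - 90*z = (z + 3)*(z^4 - 10*z^3 + 31*z^2 - 30*z) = z*(z + 3)*(z^3 - 10*z^2 + 31*z - 30) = z*(z - 5)*(z + 3)*(z^2 - 5*z + 6) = z*(z - 5)*(z - 2)*(z + 3)*(z - 3)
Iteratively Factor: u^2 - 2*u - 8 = (u + 2)*(u - 4)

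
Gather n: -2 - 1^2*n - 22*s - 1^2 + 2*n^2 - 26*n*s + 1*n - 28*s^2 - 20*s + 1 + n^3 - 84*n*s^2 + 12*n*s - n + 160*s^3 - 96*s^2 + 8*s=n^3 + 2*n^2 + n*(-84*s^2 - 14*s - 1) + 160*s^3 - 124*s^2 - 34*s - 2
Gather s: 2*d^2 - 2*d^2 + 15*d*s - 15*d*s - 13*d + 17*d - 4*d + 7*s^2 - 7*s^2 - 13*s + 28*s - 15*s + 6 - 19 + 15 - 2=0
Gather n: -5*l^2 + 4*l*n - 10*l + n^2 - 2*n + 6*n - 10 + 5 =-5*l^2 - 10*l + n^2 + n*(4*l + 4) - 5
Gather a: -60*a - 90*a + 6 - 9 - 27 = -150*a - 30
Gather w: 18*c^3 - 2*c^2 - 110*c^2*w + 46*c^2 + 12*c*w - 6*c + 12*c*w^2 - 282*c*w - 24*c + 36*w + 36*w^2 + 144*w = 18*c^3 + 44*c^2 - 30*c + w^2*(12*c + 36) + w*(-110*c^2 - 270*c + 180)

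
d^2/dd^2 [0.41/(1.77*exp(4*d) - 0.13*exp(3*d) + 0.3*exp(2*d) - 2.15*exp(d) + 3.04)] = ((-11.6112*exp(3*d) + 0.4797*exp(2*d) - 0.492*exp(d) + 0.8815)*(1.77*exp(4*d) - 0.13*exp(3*d) + 0.3*exp(2*d) - 2.15*exp(d) + 3.04) + 0.41*(7.08*exp(3*d) - 0.39*exp(2*d) + 0.6*exp(d) - 2.15)*(14.16*exp(3*d) - 0.78*exp(2*d) + 1.2*exp(d) - 4.3)*exp(d))*exp(d)/(1.77*exp(4*d) - 0.13*exp(3*d) + 0.3*exp(2*d) - 2.15*exp(d) + 3.04)^3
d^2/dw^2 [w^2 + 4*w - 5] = 2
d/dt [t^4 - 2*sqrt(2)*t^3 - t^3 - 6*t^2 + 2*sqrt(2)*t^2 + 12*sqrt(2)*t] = 4*t^3 - 6*sqrt(2)*t^2 - 3*t^2 - 12*t + 4*sqrt(2)*t + 12*sqrt(2)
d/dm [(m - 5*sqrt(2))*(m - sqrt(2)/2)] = 2*m - 11*sqrt(2)/2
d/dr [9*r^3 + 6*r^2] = 3*r*(9*r + 4)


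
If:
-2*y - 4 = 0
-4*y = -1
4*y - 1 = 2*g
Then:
No Solution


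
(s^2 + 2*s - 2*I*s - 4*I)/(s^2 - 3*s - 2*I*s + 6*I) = (s + 2)/(s - 3)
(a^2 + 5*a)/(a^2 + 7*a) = (a + 5)/(a + 7)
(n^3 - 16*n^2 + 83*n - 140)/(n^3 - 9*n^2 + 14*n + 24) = (n^2 - 12*n + 35)/(n^2 - 5*n - 6)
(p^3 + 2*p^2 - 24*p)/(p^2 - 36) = p*(p - 4)/(p - 6)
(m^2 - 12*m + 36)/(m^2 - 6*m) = (m - 6)/m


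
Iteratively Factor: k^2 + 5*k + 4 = (k + 1)*(k + 4)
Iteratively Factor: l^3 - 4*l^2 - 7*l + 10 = (l - 1)*(l^2 - 3*l - 10) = (l - 5)*(l - 1)*(l + 2)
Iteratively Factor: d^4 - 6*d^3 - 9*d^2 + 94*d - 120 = (d - 3)*(d^3 - 3*d^2 - 18*d + 40) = (d - 3)*(d - 2)*(d^2 - d - 20) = (d - 3)*(d - 2)*(d + 4)*(d - 5)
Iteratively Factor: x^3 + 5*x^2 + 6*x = (x + 3)*(x^2 + 2*x) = (x + 2)*(x + 3)*(x)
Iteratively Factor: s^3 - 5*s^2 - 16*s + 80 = (s - 4)*(s^2 - s - 20) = (s - 4)*(s + 4)*(s - 5)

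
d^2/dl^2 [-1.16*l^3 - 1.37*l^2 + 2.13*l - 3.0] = -6.96*l - 2.74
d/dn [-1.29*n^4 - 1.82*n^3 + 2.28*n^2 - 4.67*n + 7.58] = -5.16*n^3 - 5.46*n^2 + 4.56*n - 4.67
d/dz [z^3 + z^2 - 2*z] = 3*z^2 + 2*z - 2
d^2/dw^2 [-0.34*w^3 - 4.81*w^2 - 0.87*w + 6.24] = -2.04*w - 9.62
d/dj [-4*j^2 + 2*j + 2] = 2 - 8*j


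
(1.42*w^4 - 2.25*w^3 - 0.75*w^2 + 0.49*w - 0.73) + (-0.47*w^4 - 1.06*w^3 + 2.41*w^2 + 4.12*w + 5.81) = 0.95*w^4 - 3.31*w^3 + 1.66*w^2 + 4.61*w + 5.08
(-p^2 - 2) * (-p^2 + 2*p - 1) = p^4 - 2*p^3 + 3*p^2 - 4*p + 2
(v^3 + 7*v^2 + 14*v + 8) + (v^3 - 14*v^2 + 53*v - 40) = 2*v^3 - 7*v^2 + 67*v - 32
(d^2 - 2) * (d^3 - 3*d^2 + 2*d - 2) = d^5 - 3*d^4 + 4*d^2 - 4*d + 4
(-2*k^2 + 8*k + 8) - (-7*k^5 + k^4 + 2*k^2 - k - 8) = 7*k^5 - k^4 - 4*k^2 + 9*k + 16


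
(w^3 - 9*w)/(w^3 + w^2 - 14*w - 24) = w*(w - 3)/(w^2 - 2*w - 8)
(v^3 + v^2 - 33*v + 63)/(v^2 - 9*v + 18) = (v^2 + 4*v - 21)/(v - 6)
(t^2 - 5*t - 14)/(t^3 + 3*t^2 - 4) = (t - 7)/(t^2 + t - 2)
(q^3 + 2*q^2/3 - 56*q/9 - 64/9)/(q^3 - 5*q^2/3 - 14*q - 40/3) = (q - 8/3)/(q - 5)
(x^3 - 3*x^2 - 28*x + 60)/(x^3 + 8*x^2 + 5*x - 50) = (x - 6)/(x + 5)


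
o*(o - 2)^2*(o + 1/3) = o^4 - 11*o^3/3 + 8*o^2/3 + 4*o/3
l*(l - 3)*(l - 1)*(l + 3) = l^4 - l^3 - 9*l^2 + 9*l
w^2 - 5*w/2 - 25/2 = (w - 5)*(w + 5/2)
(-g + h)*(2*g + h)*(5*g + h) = -10*g^3 + 3*g^2*h + 6*g*h^2 + h^3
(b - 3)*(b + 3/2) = b^2 - 3*b/2 - 9/2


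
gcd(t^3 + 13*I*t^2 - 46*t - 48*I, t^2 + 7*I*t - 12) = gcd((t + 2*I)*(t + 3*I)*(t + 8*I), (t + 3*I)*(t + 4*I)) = t + 3*I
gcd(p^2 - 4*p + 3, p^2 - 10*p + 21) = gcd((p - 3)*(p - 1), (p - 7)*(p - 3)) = p - 3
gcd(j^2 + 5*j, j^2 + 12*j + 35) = j + 5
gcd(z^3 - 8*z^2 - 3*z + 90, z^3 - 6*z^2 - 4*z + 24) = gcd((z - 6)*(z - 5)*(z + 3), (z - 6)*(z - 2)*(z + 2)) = z - 6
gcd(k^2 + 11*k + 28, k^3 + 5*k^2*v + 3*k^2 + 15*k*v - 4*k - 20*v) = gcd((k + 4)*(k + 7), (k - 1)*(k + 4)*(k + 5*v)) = k + 4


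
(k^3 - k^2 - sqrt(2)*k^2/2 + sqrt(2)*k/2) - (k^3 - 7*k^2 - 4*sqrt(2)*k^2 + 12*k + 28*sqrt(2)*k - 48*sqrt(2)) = 7*sqrt(2)*k^2/2 + 6*k^2 - 55*sqrt(2)*k/2 - 12*k + 48*sqrt(2)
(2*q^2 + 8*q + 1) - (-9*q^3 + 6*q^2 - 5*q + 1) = 9*q^3 - 4*q^2 + 13*q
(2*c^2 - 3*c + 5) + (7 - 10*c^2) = -8*c^2 - 3*c + 12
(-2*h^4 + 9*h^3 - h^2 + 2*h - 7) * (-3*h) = 6*h^5 - 27*h^4 + 3*h^3 - 6*h^2 + 21*h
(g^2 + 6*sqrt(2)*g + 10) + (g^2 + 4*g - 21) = 2*g^2 + 4*g + 6*sqrt(2)*g - 11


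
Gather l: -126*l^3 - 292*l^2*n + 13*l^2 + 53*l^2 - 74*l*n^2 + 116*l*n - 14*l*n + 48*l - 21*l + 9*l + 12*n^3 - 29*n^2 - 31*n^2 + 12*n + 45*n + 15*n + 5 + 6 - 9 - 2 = -126*l^3 + l^2*(66 - 292*n) + l*(-74*n^2 + 102*n + 36) + 12*n^3 - 60*n^2 + 72*n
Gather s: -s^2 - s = -s^2 - s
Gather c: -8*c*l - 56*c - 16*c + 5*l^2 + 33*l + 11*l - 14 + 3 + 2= c*(-8*l - 72) + 5*l^2 + 44*l - 9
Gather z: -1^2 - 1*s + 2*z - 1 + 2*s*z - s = -2*s + z*(2*s + 2) - 2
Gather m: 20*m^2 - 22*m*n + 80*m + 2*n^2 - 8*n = 20*m^2 + m*(80 - 22*n) + 2*n^2 - 8*n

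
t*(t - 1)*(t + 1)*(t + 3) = t^4 + 3*t^3 - t^2 - 3*t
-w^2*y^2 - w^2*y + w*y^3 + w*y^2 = y*(-w + y)*(w*y + w)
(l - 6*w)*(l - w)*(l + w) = l^3 - 6*l^2*w - l*w^2 + 6*w^3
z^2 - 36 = (z - 6)*(z + 6)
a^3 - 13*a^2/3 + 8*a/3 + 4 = (a - 3)*(a - 2)*(a + 2/3)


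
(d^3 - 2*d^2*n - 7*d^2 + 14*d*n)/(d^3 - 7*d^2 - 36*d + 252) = d*(d - 2*n)/(d^2 - 36)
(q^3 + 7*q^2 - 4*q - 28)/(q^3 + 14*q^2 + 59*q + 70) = (q - 2)/(q + 5)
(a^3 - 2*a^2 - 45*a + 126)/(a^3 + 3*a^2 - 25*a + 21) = (a - 6)/(a - 1)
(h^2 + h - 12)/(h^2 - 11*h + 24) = (h + 4)/(h - 8)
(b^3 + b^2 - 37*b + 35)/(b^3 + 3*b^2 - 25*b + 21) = (b - 5)/(b - 3)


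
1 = 1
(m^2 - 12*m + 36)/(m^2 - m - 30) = (m - 6)/(m + 5)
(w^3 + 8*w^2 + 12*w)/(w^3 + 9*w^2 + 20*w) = (w^2 + 8*w + 12)/(w^2 + 9*w + 20)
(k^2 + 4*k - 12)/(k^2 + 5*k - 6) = (k - 2)/(k - 1)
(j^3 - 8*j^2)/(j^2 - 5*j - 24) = j^2/(j + 3)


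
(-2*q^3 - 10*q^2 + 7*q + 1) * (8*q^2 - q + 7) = -16*q^5 - 78*q^4 + 52*q^3 - 69*q^2 + 48*q + 7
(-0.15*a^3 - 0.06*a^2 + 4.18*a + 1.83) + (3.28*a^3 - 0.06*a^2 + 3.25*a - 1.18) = 3.13*a^3 - 0.12*a^2 + 7.43*a + 0.65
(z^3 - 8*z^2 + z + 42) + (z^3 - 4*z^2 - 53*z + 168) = 2*z^3 - 12*z^2 - 52*z + 210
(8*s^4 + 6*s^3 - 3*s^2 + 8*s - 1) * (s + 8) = 8*s^5 + 70*s^4 + 45*s^3 - 16*s^2 + 63*s - 8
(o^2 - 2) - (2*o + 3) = o^2 - 2*o - 5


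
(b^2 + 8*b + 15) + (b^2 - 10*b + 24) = 2*b^2 - 2*b + 39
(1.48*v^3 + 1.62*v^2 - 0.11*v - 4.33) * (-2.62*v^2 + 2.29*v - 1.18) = -3.8776*v^5 - 0.8552*v^4 + 2.2516*v^3 + 9.1811*v^2 - 9.7859*v + 5.1094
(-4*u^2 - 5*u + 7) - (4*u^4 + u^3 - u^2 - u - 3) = -4*u^4 - u^3 - 3*u^2 - 4*u + 10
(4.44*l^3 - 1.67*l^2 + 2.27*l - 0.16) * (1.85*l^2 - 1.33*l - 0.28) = 8.214*l^5 - 8.9947*l^4 + 5.1774*l^3 - 2.8475*l^2 - 0.4228*l + 0.0448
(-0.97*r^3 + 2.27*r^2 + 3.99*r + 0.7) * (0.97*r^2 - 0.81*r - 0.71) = -0.9409*r^5 + 2.9876*r^4 + 2.7203*r^3 - 4.1646*r^2 - 3.3999*r - 0.497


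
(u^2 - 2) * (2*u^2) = 2*u^4 - 4*u^2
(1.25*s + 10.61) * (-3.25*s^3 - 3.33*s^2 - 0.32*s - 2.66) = -4.0625*s^4 - 38.645*s^3 - 35.7313*s^2 - 6.7202*s - 28.2226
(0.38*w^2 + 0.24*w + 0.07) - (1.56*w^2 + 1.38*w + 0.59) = -1.18*w^2 - 1.14*w - 0.52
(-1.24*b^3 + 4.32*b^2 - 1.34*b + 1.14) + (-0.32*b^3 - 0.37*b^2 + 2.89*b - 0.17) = -1.56*b^3 + 3.95*b^2 + 1.55*b + 0.97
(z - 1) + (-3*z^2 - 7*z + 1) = -3*z^2 - 6*z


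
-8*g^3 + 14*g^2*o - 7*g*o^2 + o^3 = (-4*g + o)*(-2*g + o)*(-g + o)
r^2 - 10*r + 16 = (r - 8)*(r - 2)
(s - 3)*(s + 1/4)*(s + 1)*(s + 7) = s^4 + 21*s^3/4 - 63*s^2/4 - 101*s/4 - 21/4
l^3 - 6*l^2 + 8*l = l*(l - 4)*(l - 2)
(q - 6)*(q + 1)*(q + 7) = q^3 + 2*q^2 - 41*q - 42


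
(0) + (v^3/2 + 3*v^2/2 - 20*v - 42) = v^3/2 + 3*v^2/2 - 20*v - 42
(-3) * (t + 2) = -3*t - 6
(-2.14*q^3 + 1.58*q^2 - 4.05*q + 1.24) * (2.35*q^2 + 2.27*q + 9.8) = -5.029*q^5 - 1.1448*q^4 - 26.9029*q^3 + 9.2045*q^2 - 36.8752*q + 12.152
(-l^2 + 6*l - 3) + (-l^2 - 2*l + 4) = -2*l^2 + 4*l + 1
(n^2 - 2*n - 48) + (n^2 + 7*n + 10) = 2*n^2 + 5*n - 38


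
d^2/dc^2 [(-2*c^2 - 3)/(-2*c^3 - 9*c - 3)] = 2*(-18*c*(2*c^2 + 3)*(2*c^3 + 9*c + 3) + 9*(2*c^2 + 3)^3 + 2*(2*c^3 + 9*c + 3)^2)/(2*c^3 + 9*c + 3)^3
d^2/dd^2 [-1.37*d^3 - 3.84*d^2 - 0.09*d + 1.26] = -8.22*d - 7.68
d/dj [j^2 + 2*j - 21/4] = 2*j + 2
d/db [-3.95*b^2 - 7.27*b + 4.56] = -7.9*b - 7.27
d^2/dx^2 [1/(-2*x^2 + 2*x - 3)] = 4*(2*x^2 - 2*x - 2*(2*x - 1)^2 + 3)/(2*x^2 - 2*x + 3)^3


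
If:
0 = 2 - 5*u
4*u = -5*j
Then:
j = -8/25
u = 2/5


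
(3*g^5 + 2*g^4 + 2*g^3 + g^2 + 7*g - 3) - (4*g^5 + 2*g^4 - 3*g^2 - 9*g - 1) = -g^5 + 2*g^3 + 4*g^2 + 16*g - 2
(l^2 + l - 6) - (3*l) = l^2 - 2*l - 6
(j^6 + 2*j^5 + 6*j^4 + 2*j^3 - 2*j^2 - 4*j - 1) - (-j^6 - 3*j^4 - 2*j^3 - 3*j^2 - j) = 2*j^6 + 2*j^5 + 9*j^4 + 4*j^3 + j^2 - 3*j - 1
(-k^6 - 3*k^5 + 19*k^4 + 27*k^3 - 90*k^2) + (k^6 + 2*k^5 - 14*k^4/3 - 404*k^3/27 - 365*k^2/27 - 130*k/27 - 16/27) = -k^5 + 43*k^4/3 + 325*k^3/27 - 2795*k^2/27 - 130*k/27 - 16/27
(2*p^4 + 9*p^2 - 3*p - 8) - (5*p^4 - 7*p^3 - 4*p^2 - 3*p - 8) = -3*p^4 + 7*p^3 + 13*p^2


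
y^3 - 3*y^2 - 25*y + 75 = (y - 5)*(y - 3)*(y + 5)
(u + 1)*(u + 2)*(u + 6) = u^3 + 9*u^2 + 20*u + 12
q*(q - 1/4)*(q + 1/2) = q^3 + q^2/4 - q/8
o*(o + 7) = o^2 + 7*o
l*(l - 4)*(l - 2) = l^3 - 6*l^2 + 8*l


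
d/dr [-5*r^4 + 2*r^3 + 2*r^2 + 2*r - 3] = -20*r^3 + 6*r^2 + 4*r + 2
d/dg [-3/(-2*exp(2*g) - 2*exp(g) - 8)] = (-3*exp(g) - 3/2)*exp(g)/(exp(2*g) + exp(g) + 4)^2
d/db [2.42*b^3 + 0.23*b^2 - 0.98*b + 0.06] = 7.26*b^2 + 0.46*b - 0.98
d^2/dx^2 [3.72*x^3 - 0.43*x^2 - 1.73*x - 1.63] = 22.32*x - 0.86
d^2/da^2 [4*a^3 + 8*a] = 24*a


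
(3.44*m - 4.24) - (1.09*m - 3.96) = 2.35*m - 0.28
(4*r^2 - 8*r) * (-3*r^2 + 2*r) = -12*r^4 + 32*r^3 - 16*r^2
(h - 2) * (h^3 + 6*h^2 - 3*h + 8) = h^4 + 4*h^3 - 15*h^2 + 14*h - 16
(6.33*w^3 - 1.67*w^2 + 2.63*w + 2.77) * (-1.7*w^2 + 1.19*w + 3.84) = -10.761*w^5 + 10.3717*w^4 + 17.8489*w^3 - 7.9921*w^2 + 13.3955*w + 10.6368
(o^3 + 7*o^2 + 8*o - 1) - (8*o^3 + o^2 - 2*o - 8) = -7*o^3 + 6*o^2 + 10*o + 7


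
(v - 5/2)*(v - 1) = v^2 - 7*v/2 + 5/2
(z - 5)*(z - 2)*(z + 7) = z^3 - 39*z + 70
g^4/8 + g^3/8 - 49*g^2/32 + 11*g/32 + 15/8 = (g/4 + 1)*(g/2 + 1/2)*(g - 5/2)*(g - 3/2)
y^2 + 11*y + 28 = (y + 4)*(y + 7)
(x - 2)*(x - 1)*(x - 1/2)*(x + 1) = x^4 - 5*x^3/2 + 5*x/2 - 1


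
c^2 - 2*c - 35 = (c - 7)*(c + 5)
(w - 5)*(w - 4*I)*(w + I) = w^3 - 5*w^2 - 3*I*w^2 + 4*w + 15*I*w - 20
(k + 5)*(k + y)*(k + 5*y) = k^3 + 6*k^2*y + 5*k^2 + 5*k*y^2 + 30*k*y + 25*y^2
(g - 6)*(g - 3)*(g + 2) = g^3 - 7*g^2 + 36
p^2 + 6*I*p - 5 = (p + I)*(p + 5*I)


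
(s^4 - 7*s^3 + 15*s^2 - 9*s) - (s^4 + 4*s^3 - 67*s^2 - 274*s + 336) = -11*s^3 + 82*s^2 + 265*s - 336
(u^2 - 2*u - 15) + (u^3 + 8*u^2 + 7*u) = u^3 + 9*u^2 + 5*u - 15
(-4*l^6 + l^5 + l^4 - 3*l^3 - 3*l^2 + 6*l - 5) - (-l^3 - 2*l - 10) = -4*l^6 + l^5 + l^4 - 2*l^3 - 3*l^2 + 8*l + 5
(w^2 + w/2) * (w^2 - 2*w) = w^4 - 3*w^3/2 - w^2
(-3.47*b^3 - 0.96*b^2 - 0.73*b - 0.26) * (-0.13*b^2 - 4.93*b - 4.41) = 0.4511*b^5 + 17.2319*b^4 + 20.1304*b^3 + 7.8663*b^2 + 4.5011*b + 1.1466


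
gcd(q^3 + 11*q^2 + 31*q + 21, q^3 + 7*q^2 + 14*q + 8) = q + 1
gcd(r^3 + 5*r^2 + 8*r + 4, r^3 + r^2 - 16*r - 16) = r + 1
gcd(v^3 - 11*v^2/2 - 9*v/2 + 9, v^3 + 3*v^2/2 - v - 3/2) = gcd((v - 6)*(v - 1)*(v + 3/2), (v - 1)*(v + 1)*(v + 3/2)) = v^2 + v/2 - 3/2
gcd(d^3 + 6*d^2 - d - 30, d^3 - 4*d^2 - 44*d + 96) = d - 2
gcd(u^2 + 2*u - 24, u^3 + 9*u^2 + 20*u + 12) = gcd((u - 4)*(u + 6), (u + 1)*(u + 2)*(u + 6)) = u + 6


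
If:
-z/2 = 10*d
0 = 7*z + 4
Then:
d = 1/35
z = -4/7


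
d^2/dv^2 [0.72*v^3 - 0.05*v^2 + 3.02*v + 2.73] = 4.32*v - 0.1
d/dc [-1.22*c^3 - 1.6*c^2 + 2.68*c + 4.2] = -3.66*c^2 - 3.2*c + 2.68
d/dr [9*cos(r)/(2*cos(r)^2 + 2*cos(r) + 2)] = -9*sin(r)^3/(2*(cos(r)^2 + cos(r) + 1)^2)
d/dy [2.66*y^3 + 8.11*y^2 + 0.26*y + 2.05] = 7.98*y^2 + 16.22*y + 0.26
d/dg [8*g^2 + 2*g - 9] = 16*g + 2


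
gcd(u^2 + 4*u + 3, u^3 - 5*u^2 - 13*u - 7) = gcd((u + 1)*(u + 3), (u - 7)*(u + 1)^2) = u + 1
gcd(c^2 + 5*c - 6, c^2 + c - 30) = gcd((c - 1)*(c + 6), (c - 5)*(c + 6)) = c + 6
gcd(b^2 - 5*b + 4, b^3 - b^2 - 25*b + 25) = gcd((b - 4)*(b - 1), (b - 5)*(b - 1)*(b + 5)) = b - 1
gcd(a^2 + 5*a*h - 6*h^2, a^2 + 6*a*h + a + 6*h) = a + 6*h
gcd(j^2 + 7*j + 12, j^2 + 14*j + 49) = 1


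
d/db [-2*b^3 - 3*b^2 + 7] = 6*b*(-b - 1)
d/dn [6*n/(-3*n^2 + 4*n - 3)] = 18*(n^2 - 1)/(9*n^4 - 24*n^3 + 34*n^2 - 24*n + 9)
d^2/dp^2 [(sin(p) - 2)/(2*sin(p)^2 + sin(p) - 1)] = (-9*(1 - cos(2*p))^2 + 55*sin(p)/2 - 19*sin(3*p)/2 - cos(2*p) + 4*cos(4*p) - 13)/((sin(p) + 1)^2*(2*sin(p) - 1)^3)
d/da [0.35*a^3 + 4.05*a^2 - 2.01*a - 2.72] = 1.05*a^2 + 8.1*a - 2.01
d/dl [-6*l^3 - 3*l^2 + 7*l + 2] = -18*l^2 - 6*l + 7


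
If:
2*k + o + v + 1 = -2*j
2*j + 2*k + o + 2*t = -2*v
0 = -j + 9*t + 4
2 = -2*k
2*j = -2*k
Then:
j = 1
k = -1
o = -8/3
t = -1/3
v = 5/3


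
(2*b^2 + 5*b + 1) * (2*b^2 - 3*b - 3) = 4*b^4 + 4*b^3 - 19*b^2 - 18*b - 3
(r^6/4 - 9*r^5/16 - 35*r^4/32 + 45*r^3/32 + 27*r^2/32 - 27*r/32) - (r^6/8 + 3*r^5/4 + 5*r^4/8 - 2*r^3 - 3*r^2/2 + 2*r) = r^6/8 - 21*r^5/16 - 55*r^4/32 + 109*r^3/32 + 75*r^2/32 - 91*r/32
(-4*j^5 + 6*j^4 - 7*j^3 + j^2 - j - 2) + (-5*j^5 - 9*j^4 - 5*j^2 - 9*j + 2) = -9*j^5 - 3*j^4 - 7*j^3 - 4*j^2 - 10*j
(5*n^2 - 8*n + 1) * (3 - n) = -5*n^3 + 23*n^2 - 25*n + 3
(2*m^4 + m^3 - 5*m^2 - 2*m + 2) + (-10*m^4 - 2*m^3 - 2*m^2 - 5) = -8*m^4 - m^3 - 7*m^2 - 2*m - 3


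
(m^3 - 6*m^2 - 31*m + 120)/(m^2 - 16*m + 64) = (m^2 + 2*m - 15)/(m - 8)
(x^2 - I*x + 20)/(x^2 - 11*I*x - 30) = (x + 4*I)/(x - 6*I)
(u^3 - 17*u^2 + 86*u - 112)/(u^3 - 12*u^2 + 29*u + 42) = (u^2 - 10*u + 16)/(u^2 - 5*u - 6)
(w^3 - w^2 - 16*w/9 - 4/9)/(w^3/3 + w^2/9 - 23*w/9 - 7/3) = (9*w^3 - 9*w^2 - 16*w - 4)/(3*w^3 + w^2 - 23*w - 21)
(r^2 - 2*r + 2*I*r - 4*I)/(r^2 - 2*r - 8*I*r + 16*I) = (r + 2*I)/(r - 8*I)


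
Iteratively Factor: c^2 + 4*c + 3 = (c + 3)*(c + 1)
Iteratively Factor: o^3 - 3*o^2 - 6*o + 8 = (o - 1)*(o^2 - 2*o - 8) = (o - 1)*(o + 2)*(o - 4)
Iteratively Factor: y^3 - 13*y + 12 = (y + 4)*(y^2 - 4*y + 3) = (y - 1)*(y + 4)*(y - 3)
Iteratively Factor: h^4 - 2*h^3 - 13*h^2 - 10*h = (h)*(h^3 - 2*h^2 - 13*h - 10) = h*(h + 1)*(h^2 - 3*h - 10) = h*(h - 5)*(h + 1)*(h + 2)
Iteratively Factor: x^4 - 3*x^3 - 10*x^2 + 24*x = (x - 4)*(x^3 + x^2 - 6*x) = (x - 4)*(x + 3)*(x^2 - 2*x) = x*(x - 4)*(x + 3)*(x - 2)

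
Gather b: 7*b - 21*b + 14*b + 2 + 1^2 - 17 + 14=0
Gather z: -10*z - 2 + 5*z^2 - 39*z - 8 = 5*z^2 - 49*z - 10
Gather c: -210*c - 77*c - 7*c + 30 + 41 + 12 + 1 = 84 - 294*c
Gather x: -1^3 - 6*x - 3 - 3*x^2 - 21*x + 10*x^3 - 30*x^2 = 10*x^3 - 33*x^2 - 27*x - 4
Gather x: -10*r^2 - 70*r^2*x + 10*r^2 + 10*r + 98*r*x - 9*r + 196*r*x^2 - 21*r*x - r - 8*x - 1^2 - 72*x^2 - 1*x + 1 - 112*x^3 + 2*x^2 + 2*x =-112*x^3 + x^2*(196*r - 70) + x*(-70*r^2 + 77*r - 7)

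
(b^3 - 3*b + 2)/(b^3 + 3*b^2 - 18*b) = (b^3 - 3*b + 2)/(b*(b^2 + 3*b - 18))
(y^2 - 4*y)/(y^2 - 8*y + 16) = y/(y - 4)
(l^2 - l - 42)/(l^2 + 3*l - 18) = (l - 7)/(l - 3)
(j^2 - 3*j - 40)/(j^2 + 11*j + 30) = (j - 8)/(j + 6)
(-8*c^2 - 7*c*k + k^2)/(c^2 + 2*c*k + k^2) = (-8*c + k)/(c + k)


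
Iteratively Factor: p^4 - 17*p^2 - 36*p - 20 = (p + 1)*(p^3 - p^2 - 16*p - 20) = (p - 5)*(p + 1)*(p^2 + 4*p + 4) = (p - 5)*(p + 1)*(p + 2)*(p + 2)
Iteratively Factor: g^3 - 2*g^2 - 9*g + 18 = (g - 2)*(g^2 - 9) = (g - 3)*(g - 2)*(g + 3)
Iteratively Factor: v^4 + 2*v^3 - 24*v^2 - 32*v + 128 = (v - 2)*(v^3 + 4*v^2 - 16*v - 64) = (v - 2)*(v + 4)*(v^2 - 16) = (v - 4)*(v - 2)*(v + 4)*(v + 4)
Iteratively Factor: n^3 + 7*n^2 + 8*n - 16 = (n + 4)*(n^2 + 3*n - 4) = (n - 1)*(n + 4)*(n + 4)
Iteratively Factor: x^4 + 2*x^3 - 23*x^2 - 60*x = (x + 4)*(x^3 - 2*x^2 - 15*x) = (x - 5)*(x + 4)*(x^2 + 3*x) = (x - 5)*(x + 3)*(x + 4)*(x)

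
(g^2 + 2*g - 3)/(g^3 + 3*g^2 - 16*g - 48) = (g - 1)/(g^2 - 16)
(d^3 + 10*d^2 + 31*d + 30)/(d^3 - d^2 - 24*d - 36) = (d + 5)/(d - 6)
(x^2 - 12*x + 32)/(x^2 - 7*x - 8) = (x - 4)/(x + 1)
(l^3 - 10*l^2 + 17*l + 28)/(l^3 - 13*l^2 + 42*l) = (l^2 - 3*l - 4)/(l*(l - 6))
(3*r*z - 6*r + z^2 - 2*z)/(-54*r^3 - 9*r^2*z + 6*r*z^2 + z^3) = (z - 2)/(-18*r^2 + 3*r*z + z^2)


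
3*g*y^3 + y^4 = y^3*(3*g + y)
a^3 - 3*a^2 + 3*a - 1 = (a - 1)^3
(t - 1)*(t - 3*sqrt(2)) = t^2 - 3*sqrt(2)*t - t + 3*sqrt(2)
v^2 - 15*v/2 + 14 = (v - 4)*(v - 7/2)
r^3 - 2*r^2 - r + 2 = (r - 2)*(r - 1)*(r + 1)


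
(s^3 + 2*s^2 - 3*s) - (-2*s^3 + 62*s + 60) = 3*s^3 + 2*s^2 - 65*s - 60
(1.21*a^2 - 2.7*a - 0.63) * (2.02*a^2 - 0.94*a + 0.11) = 2.4442*a^4 - 6.5914*a^3 + 1.3985*a^2 + 0.2952*a - 0.0693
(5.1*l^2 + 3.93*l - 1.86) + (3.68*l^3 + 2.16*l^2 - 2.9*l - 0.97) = 3.68*l^3 + 7.26*l^2 + 1.03*l - 2.83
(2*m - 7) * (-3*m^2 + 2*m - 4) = -6*m^3 + 25*m^2 - 22*m + 28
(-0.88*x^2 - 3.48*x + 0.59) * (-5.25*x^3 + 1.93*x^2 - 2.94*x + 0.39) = 4.62*x^5 + 16.5716*x^4 - 7.2267*x^3 + 11.0267*x^2 - 3.0918*x + 0.2301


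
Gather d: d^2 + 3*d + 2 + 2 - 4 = d^2 + 3*d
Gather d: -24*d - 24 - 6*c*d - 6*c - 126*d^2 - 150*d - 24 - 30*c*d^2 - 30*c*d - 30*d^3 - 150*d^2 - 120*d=-6*c - 30*d^3 + d^2*(-30*c - 276) + d*(-36*c - 294) - 48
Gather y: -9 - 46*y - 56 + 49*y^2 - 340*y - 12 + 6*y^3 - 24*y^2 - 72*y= 6*y^3 + 25*y^2 - 458*y - 77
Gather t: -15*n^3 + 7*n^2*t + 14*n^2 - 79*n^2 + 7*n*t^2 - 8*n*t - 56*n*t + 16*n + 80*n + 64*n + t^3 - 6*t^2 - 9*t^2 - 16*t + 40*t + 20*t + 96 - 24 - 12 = -15*n^3 - 65*n^2 + 160*n + t^3 + t^2*(7*n - 15) + t*(7*n^2 - 64*n + 44) + 60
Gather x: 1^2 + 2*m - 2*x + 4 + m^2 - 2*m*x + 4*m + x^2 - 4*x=m^2 + 6*m + x^2 + x*(-2*m - 6) + 5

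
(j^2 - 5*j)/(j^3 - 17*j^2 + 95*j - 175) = j/(j^2 - 12*j + 35)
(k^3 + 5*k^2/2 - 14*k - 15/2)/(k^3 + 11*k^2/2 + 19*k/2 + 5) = (2*k^3 + 5*k^2 - 28*k - 15)/(2*k^3 + 11*k^2 + 19*k + 10)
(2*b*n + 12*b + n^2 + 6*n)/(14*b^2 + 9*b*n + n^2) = (n + 6)/(7*b + n)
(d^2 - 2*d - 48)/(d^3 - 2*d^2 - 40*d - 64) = (d + 6)/(d^2 + 6*d + 8)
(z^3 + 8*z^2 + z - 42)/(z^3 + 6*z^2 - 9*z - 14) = (z + 3)/(z + 1)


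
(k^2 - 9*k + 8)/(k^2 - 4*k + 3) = (k - 8)/(k - 3)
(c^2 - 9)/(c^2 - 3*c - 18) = (c - 3)/(c - 6)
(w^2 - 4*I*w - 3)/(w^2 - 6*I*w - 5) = (w - 3*I)/(w - 5*I)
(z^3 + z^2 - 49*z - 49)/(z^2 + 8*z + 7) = z - 7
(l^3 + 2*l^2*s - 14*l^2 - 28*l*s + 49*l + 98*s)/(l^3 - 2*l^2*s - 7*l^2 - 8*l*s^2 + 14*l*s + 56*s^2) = (7 - l)/(-l + 4*s)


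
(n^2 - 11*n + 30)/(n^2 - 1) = (n^2 - 11*n + 30)/(n^2 - 1)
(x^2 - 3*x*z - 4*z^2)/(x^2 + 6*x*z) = (x^2 - 3*x*z - 4*z^2)/(x*(x + 6*z))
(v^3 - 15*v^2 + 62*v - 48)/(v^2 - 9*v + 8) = v - 6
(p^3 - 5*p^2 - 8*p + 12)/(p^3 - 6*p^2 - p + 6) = (p + 2)/(p + 1)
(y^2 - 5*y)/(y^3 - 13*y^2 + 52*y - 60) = y/(y^2 - 8*y + 12)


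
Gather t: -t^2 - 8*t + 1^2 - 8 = -t^2 - 8*t - 7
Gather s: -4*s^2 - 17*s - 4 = -4*s^2 - 17*s - 4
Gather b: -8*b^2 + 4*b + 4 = -8*b^2 + 4*b + 4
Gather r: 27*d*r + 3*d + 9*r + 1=3*d + r*(27*d + 9) + 1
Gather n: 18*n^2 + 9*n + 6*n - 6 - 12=18*n^2 + 15*n - 18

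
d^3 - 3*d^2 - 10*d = d*(d - 5)*(d + 2)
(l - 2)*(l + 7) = l^2 + 5*l - 14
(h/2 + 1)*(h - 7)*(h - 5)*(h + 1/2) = h^4/2 - 19*h^3/4 + 3*h^2 + 151*h/4 + 35/2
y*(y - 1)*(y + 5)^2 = y^4 + 9*y^3 + 15*y^2 - 25*y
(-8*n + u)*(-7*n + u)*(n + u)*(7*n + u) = 392*n^4 + 343*n^3*u - 57*n^2*u^2 - 7*n*u^3 + u^4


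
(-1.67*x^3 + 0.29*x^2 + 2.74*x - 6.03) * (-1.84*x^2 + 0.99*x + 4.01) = 3.0728*x^5 - 2.1869*x^4 - 11.4512*x^3 + 14.9707*x^2 + 5.0177*x - 24.1803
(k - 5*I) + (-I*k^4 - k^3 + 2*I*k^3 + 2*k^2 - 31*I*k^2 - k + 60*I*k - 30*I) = -I*k^4 - k^3 + 2*I*k^3 + 2*k^2 - 31*I*k^2 + 60*I*k - 35*I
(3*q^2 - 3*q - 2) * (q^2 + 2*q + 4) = 3*q^4 + 3*q^3 + 4*q^2 - 16*q - 8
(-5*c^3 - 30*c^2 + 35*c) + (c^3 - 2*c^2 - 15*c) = -4*c^3 - 32*c^2 + 20*c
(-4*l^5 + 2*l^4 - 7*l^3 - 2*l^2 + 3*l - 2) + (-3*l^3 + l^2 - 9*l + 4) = -4*l^5 + 2*l^4 - 10*l^3 - l^2 - 6*l + 2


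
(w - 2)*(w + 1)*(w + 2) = w^3 + w^2 - 4*w - 4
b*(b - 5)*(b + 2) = b^3 - 3*b^2 - 10*b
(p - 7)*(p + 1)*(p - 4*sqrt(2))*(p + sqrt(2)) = p^4 - 6*p^3 - 3*sqrt(2)*p^3 - 15*p^2 + 18*sqrt(2)*p^2 + 21*sqrt(2)*p + 48*p + 56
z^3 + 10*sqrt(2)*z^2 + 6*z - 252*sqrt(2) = (z - 3*sqrt(2))*(z + 6*sqrt(2))*(z + 7*sqrt(2))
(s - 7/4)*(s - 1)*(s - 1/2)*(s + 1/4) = s^4 - 3*s^3 + 37*s^2/16 - 3*s/32 - 7/32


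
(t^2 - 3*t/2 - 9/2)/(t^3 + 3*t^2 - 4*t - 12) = (2*t^2 - 3*t - 9)/(2*(t^3 + 3*t^2 - 4*t - 12))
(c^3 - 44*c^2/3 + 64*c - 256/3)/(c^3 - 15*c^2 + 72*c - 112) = (3*c^2 - 32*c + 64)/(3*(c^2 - 11*c + 28))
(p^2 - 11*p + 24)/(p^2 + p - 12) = (p - 8)/(p + 4)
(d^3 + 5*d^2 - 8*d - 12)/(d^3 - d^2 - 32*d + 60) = (d + 1)/(d - 5)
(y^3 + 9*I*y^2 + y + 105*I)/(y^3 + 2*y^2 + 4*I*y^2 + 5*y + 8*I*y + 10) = (y^2 + 4*I*y + 21)/(y^2 + y*(2 - I) - 2*I)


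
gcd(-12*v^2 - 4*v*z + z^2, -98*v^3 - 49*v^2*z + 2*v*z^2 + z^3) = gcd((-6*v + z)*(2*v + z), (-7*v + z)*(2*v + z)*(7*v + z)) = 2*v + z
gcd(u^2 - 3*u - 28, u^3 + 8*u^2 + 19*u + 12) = u + 4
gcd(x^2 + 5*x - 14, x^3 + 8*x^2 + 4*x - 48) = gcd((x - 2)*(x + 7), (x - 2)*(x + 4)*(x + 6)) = x - 2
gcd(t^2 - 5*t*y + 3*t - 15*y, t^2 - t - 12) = t + 3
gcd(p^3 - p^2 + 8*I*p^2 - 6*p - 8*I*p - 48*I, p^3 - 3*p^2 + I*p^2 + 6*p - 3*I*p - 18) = p - 3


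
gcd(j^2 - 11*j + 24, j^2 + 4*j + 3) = 1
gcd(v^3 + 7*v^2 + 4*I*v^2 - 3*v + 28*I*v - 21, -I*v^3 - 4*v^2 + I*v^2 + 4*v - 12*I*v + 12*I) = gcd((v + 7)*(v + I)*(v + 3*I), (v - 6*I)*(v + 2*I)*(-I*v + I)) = 1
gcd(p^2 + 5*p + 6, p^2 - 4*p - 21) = p + 3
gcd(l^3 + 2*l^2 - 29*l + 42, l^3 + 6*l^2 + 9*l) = 1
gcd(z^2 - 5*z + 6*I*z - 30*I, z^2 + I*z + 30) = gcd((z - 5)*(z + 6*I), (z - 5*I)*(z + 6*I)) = z + 6*I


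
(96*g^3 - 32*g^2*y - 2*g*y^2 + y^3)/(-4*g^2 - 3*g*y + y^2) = (-24*g^2 + 2*g*y + y^2)/(g + y)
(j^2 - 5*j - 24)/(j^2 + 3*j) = (j - 8)/j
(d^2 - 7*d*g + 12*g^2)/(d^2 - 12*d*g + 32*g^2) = (d - 3*g)/(d - 8*g)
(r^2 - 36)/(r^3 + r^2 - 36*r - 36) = 1/(r + 1)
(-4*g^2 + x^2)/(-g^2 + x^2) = (4*g^2 - x^2)/(g^2 - x^2)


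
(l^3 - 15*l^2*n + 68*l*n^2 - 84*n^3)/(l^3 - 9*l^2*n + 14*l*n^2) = (l - 6*n)/l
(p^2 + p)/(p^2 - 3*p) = (p + 1)/(p - 3)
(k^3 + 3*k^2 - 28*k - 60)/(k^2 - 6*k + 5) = (k^2 + 8*k + 12)/(k - 1)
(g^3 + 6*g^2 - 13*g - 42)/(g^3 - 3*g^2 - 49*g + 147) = (g + 2)/(g - 7)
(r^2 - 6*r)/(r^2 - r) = (r - 6)/(r - 1)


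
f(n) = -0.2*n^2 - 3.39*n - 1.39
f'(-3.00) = -2.19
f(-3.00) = 6.98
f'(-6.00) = -0.99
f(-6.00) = 11.75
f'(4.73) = -5.28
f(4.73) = -21.90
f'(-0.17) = -3.32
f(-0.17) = -0.82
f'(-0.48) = -3.20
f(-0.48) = 0.19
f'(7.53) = -6.40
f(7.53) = -38.26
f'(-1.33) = -2.86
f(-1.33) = 2.76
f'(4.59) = -5.23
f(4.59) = -21.16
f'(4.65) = -5.25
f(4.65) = -21.48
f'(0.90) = -3.75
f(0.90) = -4.60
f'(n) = -0.4*n - 3.39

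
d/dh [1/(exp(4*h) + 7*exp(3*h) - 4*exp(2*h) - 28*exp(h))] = (-4*exp(3*h) - 21*exp(2*h) + 8*exp(h) + 28)*exp(-h)/(exp(3*h) + 7*exp(2*h) - 4*exp(h) - 28)^2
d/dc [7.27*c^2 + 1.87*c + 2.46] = 14.54*c + 1.87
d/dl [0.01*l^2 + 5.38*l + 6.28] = 0.02*l + 5.38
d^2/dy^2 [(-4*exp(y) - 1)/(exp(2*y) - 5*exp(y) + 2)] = (-4*exp(4*y) - 24*exp(3*y) + 63*exp(2*y) - 57*exp(y) - 26)*exp(y)/(exp(6*y) - 15*exp(5*y) + 81*exp(4*y) - 185*exp(3*y) + 162*exp(2*y) - 60*exp(y) + 8)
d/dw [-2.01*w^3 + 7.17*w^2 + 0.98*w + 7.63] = -6.03*w^2 + 14.34*w + 0.98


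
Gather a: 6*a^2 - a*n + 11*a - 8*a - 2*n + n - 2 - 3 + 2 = 6*a^2 + a*(3 - n) - n - 3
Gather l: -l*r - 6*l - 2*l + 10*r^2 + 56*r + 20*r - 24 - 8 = l*(-r - 8) + 10*r^2 + 76*r - 32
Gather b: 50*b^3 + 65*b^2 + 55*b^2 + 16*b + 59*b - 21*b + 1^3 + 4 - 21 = 50*b^3 + 120*b^2 + 54*b - 16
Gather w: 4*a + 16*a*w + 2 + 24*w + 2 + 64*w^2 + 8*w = 4*a + 64*w^2 + w*(16*a + 32) + 4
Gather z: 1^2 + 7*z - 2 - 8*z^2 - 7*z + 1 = -8*z^2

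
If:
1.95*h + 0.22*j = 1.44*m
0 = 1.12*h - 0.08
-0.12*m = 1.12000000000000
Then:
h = 0.07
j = -61.72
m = -9.33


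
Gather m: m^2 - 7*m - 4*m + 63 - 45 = m^2 - 11*m + 18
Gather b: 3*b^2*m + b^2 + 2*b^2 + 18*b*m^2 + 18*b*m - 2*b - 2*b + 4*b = b^2*(3*m + 3) + b*(18*m^2 + 18*m)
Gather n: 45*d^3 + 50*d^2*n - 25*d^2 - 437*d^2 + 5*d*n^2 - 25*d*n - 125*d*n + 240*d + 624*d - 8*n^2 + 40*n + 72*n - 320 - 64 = 45*d^3 - 462*d^2 + 864*d + n^2*(5*d - 8) + n*(50*d^2 - 150*d + 112) - 384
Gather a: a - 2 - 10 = a - 12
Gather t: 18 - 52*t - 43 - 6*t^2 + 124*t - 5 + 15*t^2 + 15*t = 9*t^2 + 87*t - 30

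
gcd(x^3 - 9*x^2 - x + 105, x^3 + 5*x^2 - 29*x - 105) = x^2 - 2*x - 15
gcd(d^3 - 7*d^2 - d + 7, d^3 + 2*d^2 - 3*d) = d - 1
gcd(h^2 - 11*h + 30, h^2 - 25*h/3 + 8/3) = 1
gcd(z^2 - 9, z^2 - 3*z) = z - 3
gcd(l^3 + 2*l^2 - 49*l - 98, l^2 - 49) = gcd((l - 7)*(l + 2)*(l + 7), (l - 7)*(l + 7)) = l^2 - 49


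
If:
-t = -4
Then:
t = 4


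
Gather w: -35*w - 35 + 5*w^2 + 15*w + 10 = 5*w^2 - 20*w - 25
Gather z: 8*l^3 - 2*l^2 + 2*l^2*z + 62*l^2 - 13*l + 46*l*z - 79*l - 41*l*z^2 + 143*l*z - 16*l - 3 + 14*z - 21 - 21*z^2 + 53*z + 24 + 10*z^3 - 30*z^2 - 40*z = 8*l^3 + 60*l^2 - 108*l + 10*z^3 + z^2*(-41*l - 51) + z*(2*l^2 + 189*l + 27)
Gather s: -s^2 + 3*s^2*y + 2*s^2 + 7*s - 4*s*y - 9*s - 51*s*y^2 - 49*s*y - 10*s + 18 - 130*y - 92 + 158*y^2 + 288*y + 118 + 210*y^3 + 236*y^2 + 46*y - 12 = s^2*(3*y + 1) + s*(-51*y^2 - 53*y - 12) + 210*y^3 + 394*y^2 + 204*y + 32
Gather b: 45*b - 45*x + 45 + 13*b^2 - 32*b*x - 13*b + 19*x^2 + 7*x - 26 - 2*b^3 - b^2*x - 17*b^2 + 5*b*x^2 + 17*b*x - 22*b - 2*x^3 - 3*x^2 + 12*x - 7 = -2*b^3 + b^2*(-x - 4) + b*(5*x^2 - 15*x + 10) - 2*x^3 + 16*x^2 - 26*x + 12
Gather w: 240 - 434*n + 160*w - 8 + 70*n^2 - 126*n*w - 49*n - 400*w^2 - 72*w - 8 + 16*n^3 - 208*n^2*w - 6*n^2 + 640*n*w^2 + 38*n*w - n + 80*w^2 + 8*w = 16*n^3 + 64*n^2 - 484*n + w^2*(640*n - 320) + w*(-208*n^2 - 88*n + 96) + 224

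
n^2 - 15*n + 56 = (n - 8)*(n - 7)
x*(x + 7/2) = x^2 + 7*x/2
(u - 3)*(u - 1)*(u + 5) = u^3 + u^2 - 17*u + 15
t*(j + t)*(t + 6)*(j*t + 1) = j^2*t^3 + 6*j^2*t^2 + j*t^4 + 6*j*t^3 + j*t^2 + 6*j*t + t^3 + 6*t^2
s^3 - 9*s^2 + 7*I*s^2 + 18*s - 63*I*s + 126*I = (s - 6)*(s - 3)*(s + 7*I)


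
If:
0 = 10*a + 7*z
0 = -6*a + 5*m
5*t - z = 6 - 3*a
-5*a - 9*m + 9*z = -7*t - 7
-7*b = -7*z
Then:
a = 539/1220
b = -77/122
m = 1617/3050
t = 4933/6100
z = -77/122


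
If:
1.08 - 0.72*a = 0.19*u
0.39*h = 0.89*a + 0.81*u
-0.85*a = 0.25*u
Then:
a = 14.59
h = -69.75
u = -49.62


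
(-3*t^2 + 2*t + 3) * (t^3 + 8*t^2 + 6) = -3*t^5 - 22*t^4 + 19*t^3 + 6*t^2 + 12*t + 18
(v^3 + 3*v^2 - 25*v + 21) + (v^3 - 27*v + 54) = 2*v^3 + 3*v^2 - 52*v + 75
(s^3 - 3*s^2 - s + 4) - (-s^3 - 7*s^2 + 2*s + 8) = 2*s^3 + 4*s^2 - 3*s - 4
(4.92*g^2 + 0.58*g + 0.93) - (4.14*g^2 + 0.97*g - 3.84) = 0.78*g^2 - 0.39*g + 4.77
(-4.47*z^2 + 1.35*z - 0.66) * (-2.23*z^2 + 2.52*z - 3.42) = 9.9681*z^4 - 14.2749*z^3 + 20.1612*z^2 - 6.2802*z + 2.2572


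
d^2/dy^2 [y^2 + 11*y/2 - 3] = 2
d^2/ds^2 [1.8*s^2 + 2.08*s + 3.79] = 3.60000000000000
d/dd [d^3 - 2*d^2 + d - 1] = 3*d^2 - 4*d + 1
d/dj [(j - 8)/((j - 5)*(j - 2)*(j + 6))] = (-2*j^3 + 25*j^2 - 16*j - 196)/(j^6 - 2*j^5 - 63*j^4 + 184*j^3 + 904*j^2 - 3840*j + 3600)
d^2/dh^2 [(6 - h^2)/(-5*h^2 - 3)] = 198*(1 - 5*h^2)/(125*h^6 + 225*h^4 + 135*h^2 + 27)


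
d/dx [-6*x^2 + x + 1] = 1 - 12*x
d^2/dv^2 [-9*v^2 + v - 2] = -18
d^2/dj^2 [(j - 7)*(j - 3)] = 2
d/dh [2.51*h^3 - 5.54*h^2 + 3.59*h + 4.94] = 7.53*h^2 - 11.08*h + 3.59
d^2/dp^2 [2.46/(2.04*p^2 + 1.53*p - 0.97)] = (-20.475072*p^2 - 15.356304*p + 2.46*(4.08*p + 1.53)*(8.16*p + 3.06) + 9.735696)/(2.04*p^2 + 1.53*p - 0.97)^3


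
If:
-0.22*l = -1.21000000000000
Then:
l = 5.50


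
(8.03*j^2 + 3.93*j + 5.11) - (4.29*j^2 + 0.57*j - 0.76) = 3.74*j^2 + 3.36*j + 5.87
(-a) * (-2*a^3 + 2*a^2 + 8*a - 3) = 2*a^4 - 2*a^3 - 8*a^2 + 3*a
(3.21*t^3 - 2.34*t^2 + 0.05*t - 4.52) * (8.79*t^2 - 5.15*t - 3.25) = 28.2159*t^5 - 37.1001*t^4 + 2.058*t^3 - 32.3833*t^2 + 23.1155*t + 14.69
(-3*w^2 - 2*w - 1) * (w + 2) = -3*w^3 - 8*w^2 - 5*w - 2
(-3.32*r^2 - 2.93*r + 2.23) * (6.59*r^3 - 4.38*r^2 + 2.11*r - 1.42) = -21.8788*r^5 - 4.7671*r^4 + 20.5239*r^3 - 11.2353*r^2 + 8.8659*r - 3.1666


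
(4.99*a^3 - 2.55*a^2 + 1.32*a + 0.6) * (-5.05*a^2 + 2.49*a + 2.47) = -25.1995*a^5 + 25.3026*a^4 - 0.690199999999998*a^3 - 6.0417*a^2 + 4.7544*a + 1.482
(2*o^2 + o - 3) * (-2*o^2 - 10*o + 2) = -4*o^4 - 22*o^3 + 32*o - 6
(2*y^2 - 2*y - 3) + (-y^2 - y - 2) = y^2 - 3*y - 5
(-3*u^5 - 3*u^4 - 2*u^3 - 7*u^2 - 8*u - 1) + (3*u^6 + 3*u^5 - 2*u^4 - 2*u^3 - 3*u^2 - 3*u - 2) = 3*u^6 - 5*u^4 - 4*u^3 - 10*u^2 - 11*u - 3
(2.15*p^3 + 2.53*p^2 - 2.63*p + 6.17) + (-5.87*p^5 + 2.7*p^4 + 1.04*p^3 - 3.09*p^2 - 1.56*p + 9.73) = -5.87*p^5 + 2.7*p^4 + 3.19*p^3 - 0.56*p^2 - 4.19*p + 15.9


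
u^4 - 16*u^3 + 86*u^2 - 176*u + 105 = (u - 7)*(u - 5)*(u - 3)*(u - 1)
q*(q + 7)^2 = q^3 + 14*q^2 + 49*q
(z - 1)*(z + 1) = z^2 - 1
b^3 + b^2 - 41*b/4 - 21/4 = (b - 3)*(b + 1/2)*(b + 7/2)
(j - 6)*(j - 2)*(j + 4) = j^3 - 4*j^2 - 20*j + 48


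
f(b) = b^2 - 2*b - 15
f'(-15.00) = -32.00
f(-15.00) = 240.00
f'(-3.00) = -8.00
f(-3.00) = 0.00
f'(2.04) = 2.08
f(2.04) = -14.92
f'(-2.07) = -6.14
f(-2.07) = -6.58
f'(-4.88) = -11.76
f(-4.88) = 18.57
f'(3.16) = 4.32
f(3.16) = -11.33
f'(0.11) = -1.78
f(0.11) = -15.21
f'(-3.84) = -9.68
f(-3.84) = 7.43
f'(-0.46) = -2.92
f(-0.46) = -13.87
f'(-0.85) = -3.70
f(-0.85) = -12.58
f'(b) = 2*b - 2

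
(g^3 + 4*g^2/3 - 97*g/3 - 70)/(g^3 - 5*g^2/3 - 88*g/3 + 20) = (3*g + 7)/(3*g - 2)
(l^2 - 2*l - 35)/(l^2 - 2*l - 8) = (-l^2 + 2*l + 35)/(-l^2 + 2*l + 8)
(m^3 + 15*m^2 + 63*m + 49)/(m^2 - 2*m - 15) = (m^3 + 15*m^2 + 63*m + 49)/(m^2 - 2*m - 15)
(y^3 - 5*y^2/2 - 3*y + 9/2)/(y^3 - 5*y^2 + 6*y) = (2*y^2 + y - 3)/(2*y*(y - 2))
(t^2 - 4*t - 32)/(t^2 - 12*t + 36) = (t^2 - 4*t - 32)/(t^2 - 12*t + 36)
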